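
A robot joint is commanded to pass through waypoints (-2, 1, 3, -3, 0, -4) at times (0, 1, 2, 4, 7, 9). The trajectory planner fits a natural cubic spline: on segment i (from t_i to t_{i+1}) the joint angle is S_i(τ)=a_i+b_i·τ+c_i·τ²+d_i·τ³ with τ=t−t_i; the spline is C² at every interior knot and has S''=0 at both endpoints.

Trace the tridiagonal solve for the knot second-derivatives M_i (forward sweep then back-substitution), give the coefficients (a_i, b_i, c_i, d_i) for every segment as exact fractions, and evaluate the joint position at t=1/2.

Δ: Δ0=3, Δ1=2, Δ2=-3, Δ3=1, Δ4=-2
row 1: diag=4, rhs=-6; c'=1/4, d'=-3/2
row 2: denom=6−1·1/4=23/4; d'=(-30−1·-3/2)/(23/4)=-114/23
row 3: denom=10−2·8/23=214/23; d'=(24−2·-114/23)/(214/23)=390/107
row 4: denom=10−3·69/214=1933/214; d'=(-18−3·390/107)/(1933/214)=-6192/1933
back: M4=-6192/1933
back: M3=390/107−69/214·-6192/1933=9042/1933
back: M2=-114/23−8/23·9042/1933=-12726/1933
back: M1=-3/2−1/4·-12726/1933=282/1933
M: M0=0, M1=282/1933, M2=-12726/1933, M3=9042/1933, M4=-6192/1933, M5=0
seg 0: a=-2, c=M0/2=0, d=(M1−M0)/(6·1)=47/1933, b=Δ0−h0·(2M0+M1)/6=5752/1933
seg 1: a=1, c=M1/2=141/1933, d=(M2−M1)/(6·1)=-2168/1933, b=Δ1−h1·(2M1+M2)/6=5893/1933
seg 2: a=3, c=M2/2=-6363/1933, d=(M3−M2)/(6·2)=1814/1933, b=Δ2−h2·(2M2+M3)/6=-329/1933
seg 3: a=-3, c=M3/2=4521/1933, d=(M4−M3)/(6·3)=-2539/5799, b=Δ3−h3·(2M3+M4)/6=-4013/1933
seg 4: a=0, c=M4/2=-3096/1933, d=(M5−M4)/(6·2)=516/1933, b=Δ4−h4·(2M4+M5)/6=262/1933
t_q=1/2 → seg 0, τ=1/2; S=-2+5752/1933·τ+0·τ²+47/1933·τ³=-7873/15464

  seg 0: a=-2 b=5752/1933 c=0 d=47/1933
  seg 1: a=1 b=5893/1933 c=141/1933 d=-2168/1933
  seg 2: a=3 b=-329/1933 c=-6363/1933 d=1814/1933
  seg 3: a=-3 b=-4013/1933 c=4521/1933 d=-2539/5799
  seg 4: a=0 b=262/1933 c=-3096/1933 d=516/1933
S(1/2) = -7873/15464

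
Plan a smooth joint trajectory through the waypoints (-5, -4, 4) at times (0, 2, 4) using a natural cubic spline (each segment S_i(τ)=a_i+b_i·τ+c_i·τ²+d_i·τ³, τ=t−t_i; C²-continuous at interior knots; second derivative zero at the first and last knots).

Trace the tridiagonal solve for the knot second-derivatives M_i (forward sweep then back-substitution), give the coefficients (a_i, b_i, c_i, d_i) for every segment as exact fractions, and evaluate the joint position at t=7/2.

  seg 0: a=-5 b=-3/8 c=0 d=7/32
  seg 1: a=-4 b=9/4 c=21/16 d=-7/32
S(7/2) = 407/256

Δ: Δ0=1/2, Δ1=4
row 1: diag=8, rhs=21; c'=1/4, d'=21/8
back: M1=21/8
M: M0=0, M1=21/8, M2=0
seg 0: a=-5, c=M0/2=0, d=(M1−M0)/(6·2)=7/32, b=Δ0−h0·(2M0+M1)/6=-3/8
seg 1: a=-4, c=M1/2=21/16, d=(M2−M1)/(6·2)=-7/32, b=Δ1−h1·(2M1+M2)/6=9/4
t_q=7/2 → seg 1, τ=3/2; S=-4+9/4·τ+21/16·τ²+-7/32·τ³=407/256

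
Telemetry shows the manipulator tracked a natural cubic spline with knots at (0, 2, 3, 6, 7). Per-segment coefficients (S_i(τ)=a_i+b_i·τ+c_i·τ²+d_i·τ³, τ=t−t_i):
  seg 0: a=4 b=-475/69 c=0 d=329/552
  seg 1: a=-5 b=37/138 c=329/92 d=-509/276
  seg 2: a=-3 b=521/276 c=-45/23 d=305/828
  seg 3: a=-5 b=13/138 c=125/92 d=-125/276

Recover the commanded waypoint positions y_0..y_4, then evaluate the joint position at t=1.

y_0 = S_0(0) = a_0 = 4
y_1 = S_1(0) = a_1 = -5
y_2 = S_2(0) = a_2 = -3
y_3 = S_3(0) = a_3 = -5
y_4 = S_3(1) = -4
t_q=1 is in segment 0 (τ=1); S_0(τ)=-421/184

y_0=4 y_1=-5 y_2=-3 y_3=-5 y_4=-4
S(1) = -421/184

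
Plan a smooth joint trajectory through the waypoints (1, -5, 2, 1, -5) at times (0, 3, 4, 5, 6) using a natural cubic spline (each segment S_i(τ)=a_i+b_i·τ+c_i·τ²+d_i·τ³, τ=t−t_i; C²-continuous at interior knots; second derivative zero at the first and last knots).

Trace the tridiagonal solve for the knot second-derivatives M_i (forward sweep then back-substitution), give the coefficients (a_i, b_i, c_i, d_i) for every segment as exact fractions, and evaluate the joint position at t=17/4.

Δ: Δ0=-2, Δ1=7, Δ2=-1, Δ3=-6
row 1: diag=8, rhs=54; c'=1/8, d'=27/4
row 2: denom=4−1·1/8=31/8; d'=(-48−1·27/4)/(31/8)=-438/31
row 3: denom=4−1·8/31=116/31; d'=(-30−1·-438/31)/(116/31)=-123/29
back: M3=-123/29
back: M2=-438/31−8/31·-123/29=-378/29
back: M1=27/4−1/8·-378/29=243/29
M: M0=0, M1=243/29, M2=-378/29, M3=-123/29, M4=0
seg 0: a=1, c=M0/2=0, d=(M1−M0)/(6·3)=27/58, b=Δ0−h0·(2M0+M1)/6=-359/58
seg 1: a=-5, c=M1/2=243/58, d=(M2−M1)/(6·1)=-207/58, b=Δ1−h1·(2M1+M2)/6=185/29
seg 2: a=2, c=M2/2=-189/29, d=(M3−M2)/(6·1)=85/58, b=Δ2−h2·(2M2+M3)/6=235/58
seg 3: a=1, c=M3/2=-123/58, d=(M4−M3)/(6·1)=41/58, b=Δ3−h3·(2M3+M4)/6=-133/29
t_q=17/4 → seg 2, τ=1/4; S=2+235/58·τ+-189/29·τ²+85/58·τ³=9757/3712

  seg 0: a=1 b=-359/58 c=0 d=27/58
  seg 1: a=-5 b=185/29 c=243/58 d=-207/58
  seg 2: a=2 b=235/58 c=-189/29 d=85/58
  seg 3: a=1 b=-133/29 c=-123/58 d=41/58
S(17/4) = 9757/3712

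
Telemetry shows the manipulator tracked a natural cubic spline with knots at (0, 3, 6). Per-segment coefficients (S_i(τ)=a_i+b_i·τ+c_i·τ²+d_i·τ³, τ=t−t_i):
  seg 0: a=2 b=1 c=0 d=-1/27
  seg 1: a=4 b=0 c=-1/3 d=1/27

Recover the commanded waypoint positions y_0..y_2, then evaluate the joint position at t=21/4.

y_0=2 y_1=4 y_2=2
S(21/4) = 175/64

y_0 = S_0(0) = a_0 = 2
y_1 = S_1(0) = a_1 = 4
y_2 = S_1(3) = 2
t_q=21/4 is in segment 1 (τ=9/4); S_1(τ)=175/64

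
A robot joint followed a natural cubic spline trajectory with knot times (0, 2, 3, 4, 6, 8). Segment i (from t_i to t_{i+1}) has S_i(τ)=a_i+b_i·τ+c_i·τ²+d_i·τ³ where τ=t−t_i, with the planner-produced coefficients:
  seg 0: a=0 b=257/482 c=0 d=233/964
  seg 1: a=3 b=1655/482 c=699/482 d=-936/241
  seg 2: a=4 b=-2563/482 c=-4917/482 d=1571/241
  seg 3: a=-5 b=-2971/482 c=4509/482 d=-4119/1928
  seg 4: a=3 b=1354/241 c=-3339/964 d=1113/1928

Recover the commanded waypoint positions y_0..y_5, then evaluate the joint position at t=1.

y_0 = S_0(0) = a_0 = 0
y_1 = S_1(0) = a_1 = 3
y_2 = S_2(0) = a_2 = 4
y_3 = S_3(0) = a_3 = -5
y_4 = S_4(0) = a_4 = 3
y_5 = S_4(2) = 5
t_q=1 is in segment 0 (τ=1); S_0(τ)=747/964

y_0=0 y_1=3 y_2=4 y_3=-5 y_4=3 y_5=5
S(1) = 747/964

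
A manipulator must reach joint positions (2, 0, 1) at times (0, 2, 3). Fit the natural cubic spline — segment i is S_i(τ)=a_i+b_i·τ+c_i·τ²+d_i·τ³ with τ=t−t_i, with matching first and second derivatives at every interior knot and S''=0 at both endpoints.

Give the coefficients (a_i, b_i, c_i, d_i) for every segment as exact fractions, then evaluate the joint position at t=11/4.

Δ: Δ0=-1, Δ1=1
row 1: diag=6, rhs=12; c'=1/6, d'=2
back: M1=2
M: M0=0, M1=2, M2=0
seg 0: a=2, c=M0/2=0, d=(M1−M0)/(6·2)=1/6, b=Δ0−h0·(2M0+M1)/6=-5/3
seg 1: a=0, c=M1/2=1, d=(M2−M1)/(6·1)=-1/3, b=Δ1−h1·(2M1+M2)/6=1/3
t_q=11/4 → seg 1, τ=3/4; S=0+1/3·τ+1·τ²+-1/3·τ³=43/64

  seg 0: a=2 b=-5/3 c=0 d=1/6
  seg 1: a=0 b=1/3 c=1 d=-1/3
S(11/4) = 43/64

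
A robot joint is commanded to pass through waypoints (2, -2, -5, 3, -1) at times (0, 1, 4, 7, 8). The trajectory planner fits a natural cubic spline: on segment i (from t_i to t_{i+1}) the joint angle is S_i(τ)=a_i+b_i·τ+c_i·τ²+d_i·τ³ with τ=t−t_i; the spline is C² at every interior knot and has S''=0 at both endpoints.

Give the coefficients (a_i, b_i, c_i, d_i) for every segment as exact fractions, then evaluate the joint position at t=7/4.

Δ: Δ0=-4, Δ1=-1, Δ2=8/3, Δ3=-4
row 1: diag=8, rhs=18; c'=3/8, d'=9/4
row 2: denom=12−3·3/8=87/8; d'=(22−3·9/4)/(87/8)=122/87
row 3: denom=8−3·8/29=208/29; d'=(-40−3·122/87)/(208/29)=-641/104
back: M3=-641/104
back: M2=122/87−8/29·-641/104=121/39
back: M1=9/4−3/8·121/39=113/104
M: M0=0, M1=113/104, M2=121/39, M3=-641/104, M4=0
seg 0: a=2, c=M0/2=0, d=(M1−M0)/(6·1)=113/624, b=Δ0−h0·(2M0+M1)/6=-2609/624
seg 1: a=-2, c=M1/2=113/208, d=(M2−M1)/(6·3)=629/5616, b=Δ1−h1·(2M1+M2)/6=-1135/312
seg 2: a=-5, c=M2/2=121/78, d=(M3−M2)/(6·3)=-2891/5616, b=Δ2−h2·(2M2+M3)/6=127/48
seg 3: a=3, c=M3/2=-641/208, d=(M4−M3)/(6·1)=641/624, b=Δ3−h3·(2M3+M4)/6=-607/312
t_q=7/4 → seg 1, τ=3/4; S=-2+-1135/312·τ+113/208·τ²+629/5616·τ³=-58247/13312

  seg 0: a=2 b=-2609/624 c=0 d=113/624
  seg 1: a=-2 b=-1135/312 c=113/208 d=629/5616
  seg 2: a=-5 b=127/48 c=121/78 d=-2891/5616
  seg 3: a=3 b=-607/312 c=-641/208 d=641/624
S(7/4) = -58247/13312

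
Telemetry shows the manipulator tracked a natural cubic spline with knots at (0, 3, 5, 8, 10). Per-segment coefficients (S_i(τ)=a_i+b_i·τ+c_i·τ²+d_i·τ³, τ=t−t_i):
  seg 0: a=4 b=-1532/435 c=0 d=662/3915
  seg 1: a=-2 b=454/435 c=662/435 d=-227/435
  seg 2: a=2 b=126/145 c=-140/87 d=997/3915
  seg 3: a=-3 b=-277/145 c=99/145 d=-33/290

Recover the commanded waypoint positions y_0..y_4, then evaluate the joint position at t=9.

y_0=4 y_1=-2 y_2=2 y_3=-3 y_4=-5
S(9) = -1259/290

y_0 = S_0(0) = a_0 = 4
y_1 = S_1(0) = a_1 = -2
y_2 = S_2(0) = a_2 = 2
y_3 = S_3(0) = a_3 = -3
y_4 = S_3(2) = -5
t_q=9 is in segment 3 (τ=1); S_3(τ)=-1259/290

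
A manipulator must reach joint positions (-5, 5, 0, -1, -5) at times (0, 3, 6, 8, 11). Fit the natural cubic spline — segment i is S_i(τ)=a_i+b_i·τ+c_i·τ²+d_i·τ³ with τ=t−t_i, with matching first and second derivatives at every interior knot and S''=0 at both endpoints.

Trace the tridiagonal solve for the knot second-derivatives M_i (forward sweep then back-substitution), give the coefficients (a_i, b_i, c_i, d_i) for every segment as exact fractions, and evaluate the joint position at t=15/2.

  seg 0: a=-5 b=850/177 c=0 d=-260/1593
  seg 1: a=5 b=70/177 c=-260/177 d=415/1593
  seg 2: a=0 b=-245/177 c=155/177 d=-307/1416
  seg 3: a=-1 b=-57/118 c=-301/708 d=301/6372
S(15/2) = -3163/3776

Δ: Δ0=10/3, Δ1=-5/3, Δ2=-1/2, Δ3=-4/3
row 1: diag=12, rhs=-30; c'=1/4, d'=-5/2
row 2: denom=10−3·1/4=37/4; d'=(7−3·-5/2)/(37/4)=58/37
row 3: denom=10−2·8/37=354/37; d'=(-5−2·58/37)/(354/37)=-301/354
back: M3=-301/354
back: M2=58/37−8/37·-301/354=310/177
back: M1=-5/2−1/4·310/177=-520/177
M: M0=0, M1=-520/177, M2=310/177, M3=-301/354, M4=0
seg 0: a=-5, c=M0/2=0, d=(M1−M0)/(6·3)=-260/1593, b=Δ0−h0·(2M0+M1)/6=850/177
seg 1: a=5, c=M1/2=-260/177, d=(M2−M1)/(6·3)=415/1593, b=Δ1−h1·(2M1+M2)/6=70/177
seg 2: a=0, c=M2/2=155/177, d=(M3−M2)/(6·2)=-307/1416, b=Δ2−h2·(2M2+M3)/6=-245/177
seg 3: a=-1, c=M3/2=-301/708, d=(M4−M3)/(6·3)=301/6372, b=Δ3−h3·(2M3+M4)/6=-57/118
t_q=15/2 → seg 2, τ=3/2; S=0+-245/177·τ+155/177·τ²+-307/1416·τ³=-3163/3776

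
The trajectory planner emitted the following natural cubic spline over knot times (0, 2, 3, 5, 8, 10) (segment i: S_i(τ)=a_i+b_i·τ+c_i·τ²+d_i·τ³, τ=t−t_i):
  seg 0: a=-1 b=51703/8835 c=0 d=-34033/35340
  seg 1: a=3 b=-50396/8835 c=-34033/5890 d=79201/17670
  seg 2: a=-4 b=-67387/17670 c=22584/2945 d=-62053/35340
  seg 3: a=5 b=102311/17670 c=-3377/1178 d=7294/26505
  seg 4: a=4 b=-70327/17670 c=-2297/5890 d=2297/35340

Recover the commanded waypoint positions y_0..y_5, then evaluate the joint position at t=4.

y_0=-1 y_1=3 y_2=-4 y_3=5 y_4=4 y_5=-5
S(4) = -22393/11780

y_0 = S_0(0) = a_0 = -1
y_1 = S_1(0) = a_1 = 3
y_2 = S_2(0) = a_2 = -4
y_3 = S_3(0) = a_3 = 5
y_4 = S_4(0) = a_4 = 4
y_5 = S_4(2) = -5
t_q=4 is in segment 2 (τ=1); S_2(τ)=-22393/11780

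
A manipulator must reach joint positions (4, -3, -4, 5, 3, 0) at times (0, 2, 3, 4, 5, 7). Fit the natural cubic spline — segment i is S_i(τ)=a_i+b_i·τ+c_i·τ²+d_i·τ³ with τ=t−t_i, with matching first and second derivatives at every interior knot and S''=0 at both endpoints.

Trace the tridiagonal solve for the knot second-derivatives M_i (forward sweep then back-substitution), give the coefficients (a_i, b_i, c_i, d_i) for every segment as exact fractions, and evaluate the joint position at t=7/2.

Δ: Δ0=-7/2, Δ1=-1, Δ2=9, Δ3=-2, Δ4=-3/2
row 1: diag=6, rhs=15; c'=1/6, d'=5/2
row 2: denom=4−1·1/6=23/6; d'=(60−1·5/2)/(23/6)=15
row 3: denom=4−1·6/23=86/23; d'=(-66−1·15)/(86/23)=-1863/86
row 4: denom=6−1·23/86=493/86; d'=(3−1·-1863/86)/(493/86)=2121/493
back: M4=2121/493
back: M3=-1863/86−23/86·2121/493=-11247/493
back: M2=15−6/23·-11247/493=10329/493
back: M1=5/2−1/6·10329/493=-489/493
M: M0=0, M1=-489/493, M2=10329/493, M3=-11247/493, M4=2121/493, M5=0
seg 0: a=4, c=M0/2=0, d=(M1−M0)/(6·2)=-163/1972, b=Δ0−h0·(2M0+M1)/6=-3125/986
seg 1: a=-3, c=M1/2=-489/986, d=(M2−M1)/(6·1)=1803/493, b=Δ1−h1·(2M1+M2)/6=-4103/986
seg 2: a=-4, c=M2/2=10329/986, d=(M3−M2)/(6·1)=-124/17, b=Δ2−h2·(2M2+M3)/6=5737/986
seg 3: a=5, c=M3/2=-11247/986, d=(M4−M3)/(6·1)=2228/493, b=Δ3−h3·(2M3+M4)/6=4819/986
seg 4: a=3, c=M4/2=2121/986, d=(M5−M4)/(6·2)=-707/1972, b=Δ4−h4·(2M4+M5)/6=-4307/986
t_q=7/2 → seg 2, τ=1/2; S=-4+5737/986·τ+10329/986·τ²+-124/17·τ³=143/232

  seg 0: a=4 b=-3125/986 c=0 d=-163/1972
  seg 1: a=-3 b=-4103/986 c=-489/986 d=1803/493
  seg 2: a=-4 b=5737/986 c=10329/986 d=-124/17
  seg 3: a=5 b=4819/986 c=-11247/986 d=2228/493
  seg 4: a=3 b=-4307/986 c=2121/986 d=-707/1972
S(7/2) = 143/232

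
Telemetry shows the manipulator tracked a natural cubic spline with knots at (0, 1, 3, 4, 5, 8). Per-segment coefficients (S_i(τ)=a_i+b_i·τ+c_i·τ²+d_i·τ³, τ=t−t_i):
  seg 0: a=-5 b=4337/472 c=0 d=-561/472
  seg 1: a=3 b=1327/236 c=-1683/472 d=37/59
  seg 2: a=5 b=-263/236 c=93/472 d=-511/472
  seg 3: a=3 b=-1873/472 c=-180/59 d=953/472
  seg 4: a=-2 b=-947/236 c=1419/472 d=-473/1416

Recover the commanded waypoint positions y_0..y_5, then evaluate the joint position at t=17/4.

y_0 = S_0(0) = a_0 = -5
y_1 = S_1(0) = a_1 = 3
y_2 = S_2(0) = a_2 = 5
y_3 = S_3(0) = a_3 = 3
y_4 = S_4(0) = a_4 = -2
y_5 = S_4(3) = 4
t_q=17/4 is in segment 3 (τ=1/4); S_3(τ)=55849/30208

y_0=-5 y_1=3 y_2=5 y_3=3 y_4=-2 y_5=4
S(17/4) = 55849/30208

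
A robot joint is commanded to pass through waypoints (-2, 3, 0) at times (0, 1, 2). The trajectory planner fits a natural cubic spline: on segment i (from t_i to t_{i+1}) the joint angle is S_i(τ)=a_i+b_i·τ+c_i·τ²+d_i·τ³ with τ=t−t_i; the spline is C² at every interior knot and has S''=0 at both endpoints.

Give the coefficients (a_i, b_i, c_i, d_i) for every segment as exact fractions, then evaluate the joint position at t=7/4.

  seg 0: a=-2 b=7 c=0 d=-2
  seg 1: a=3 b=1 c=-6 d=2
S(7/4) = 39/32

Δ: Δ0=5, Δ1=-3
row 1: diag=4, rhs=-48; c'=1/4, d'=-12
back: M1=-12
M: M0=0, M1=-12, M2=0
seg 0: a=-2, c=M0/2=0, d=(M1−M0)/(6·1)=-2, b=Δ0−h0·(2M0+M1)/6=7
seg 1: a=3, c=M1/2=-6, d=(M2−M1)/(6·1)=2, b=Δ1−h1·(2M1+M2)/6=1
t_q=7/4 → seg 1, τ=3/4; S=3+1·τ+-6·τ²+2·τ³=39/32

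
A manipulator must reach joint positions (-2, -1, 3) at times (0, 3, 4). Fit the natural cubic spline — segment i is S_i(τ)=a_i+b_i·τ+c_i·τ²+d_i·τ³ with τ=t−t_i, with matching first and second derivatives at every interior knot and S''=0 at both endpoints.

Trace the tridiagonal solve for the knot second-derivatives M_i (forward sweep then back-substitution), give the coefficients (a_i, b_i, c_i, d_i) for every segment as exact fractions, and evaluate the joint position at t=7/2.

Δ: Δ0=1/3, Δ1=4
row 1: diag=8, rhs=22; c'=1/8, d'=11/4
back: M1=11/4
M: M0=0, M1=11/4, M2=0
seg 0: a=-2, c=M0/2=0, d=(M1−M0)/(6·3)=11/72, b=Δ0−h0·(2M0+M1)/6=-25/24
seg 1: a=-1, c=M1/2=11/8, d=(M2−M1)/(6·1)=-11/24, b=Δ1−h1·(2M1+M2)/6=37/12
t_q=7/2 → seg 1, τ=1/2; S=-1+37/12·τ+11/8·τ²+-11/24·τ³=53/64

  seg 0: a=-2 b=-25/24 c=0 d=11/72
  seg 1: a=-1 b=37/12 c=11/8 d=-11/24
S(7/2) = 53/64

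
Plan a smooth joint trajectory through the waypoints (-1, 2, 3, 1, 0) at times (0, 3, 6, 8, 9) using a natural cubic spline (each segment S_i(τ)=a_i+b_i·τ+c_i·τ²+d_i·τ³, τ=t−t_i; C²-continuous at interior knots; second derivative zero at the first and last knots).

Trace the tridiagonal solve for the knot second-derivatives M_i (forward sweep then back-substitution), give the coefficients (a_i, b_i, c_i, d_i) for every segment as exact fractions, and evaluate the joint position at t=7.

Δ: Δ0=1, Δ1=1/3, Δ2=-1, Δ3=-1
row 1: diag=12, rhs=-4; c'=1/4, d'=-1/3
row 2: denom=10−3·1/4=37/4; d'=(-8−3·-1/3)/(37/4)=-28/37
row 3: denom=6−2·8/37=206/37; d'=(0−2·-28/37)/(206/37)=28/103
back: M3=28/103
back: M2=-28/37−8/37·28/103=-84/103
back: M1=-1/3−1/4·-84/103=-40/309
M: M0=0, M1=-40/309, M2=-84/103, M3=28/103, M4=0
seg 0: a=-1, c=M0/2=0, d=(M1−M0)/(6·3)=-20/2781, b=Δ0−h0·(2M0+M1)/6=329/309
seg 1: a=2, c=M1/2=-20/309, d=(M2−M1)/(6·3)=-106/2781, b=Δ1−h1·(2M1+M2)/6=269/309
seg 2: a=3, c=M2/2=-42/103, d=(M3−M2)/(6·2)=28/309, b=Δ2−h2·(2M2+M3)/6=-169/309
seg 3: a=1, c=M3/2=14/103, d=(M4−M3)/(6·1)=-14/309, b=Δ3−h3·(2M3+M4)/6=-337/309
t_q=7 → seg 2, τ=1; S=3+-169/309·τ+-42/103·τ²+28/309·τ³=220/103

  seg 0: a=-1 b=329/309 c=0 d=-20/2781
  seg 1: a=2 b=269/309 c=-20/309 d=-106/2781
  seg 2: a=3 b=-169/309 c=-42/103 d=28/309
  seg 3: a=1 b=-337/309 c=14/103 d=-14/309
S(7) = 220/103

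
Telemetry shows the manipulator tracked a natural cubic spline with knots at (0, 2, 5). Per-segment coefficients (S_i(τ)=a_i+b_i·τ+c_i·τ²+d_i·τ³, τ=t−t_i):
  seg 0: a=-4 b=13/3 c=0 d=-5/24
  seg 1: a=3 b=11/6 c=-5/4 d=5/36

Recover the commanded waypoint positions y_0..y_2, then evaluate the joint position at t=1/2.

y_0 = S_0(0) = a_0 = -4
y_1 = S_1(0) = a_1 = 3
y_2 = S_1(3) = 1
t_q=1/2 is in segment 0 (τ=1/2); S_0(τ)=-119/64

y_0=-4 y_1=3 y_2=1
S(1/2) = -119/64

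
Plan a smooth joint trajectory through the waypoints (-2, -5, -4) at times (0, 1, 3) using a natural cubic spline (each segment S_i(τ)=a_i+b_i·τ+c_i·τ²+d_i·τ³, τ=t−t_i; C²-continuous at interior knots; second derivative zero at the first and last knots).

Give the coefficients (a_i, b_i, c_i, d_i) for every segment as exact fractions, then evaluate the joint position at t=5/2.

  seg 0: a=-2 b=-43/12 c=0 d=7/12
  seg 1: a=-5 b=-11/6 c=7/4 d=-7/24
S(5/2) = -307/64

Δ: Δ0=-3, Δ1=1/2
row 1: diag=6, rhs=21; c'=1/3, d'=7/2
back: M1=7/2
M: M0=0, M1=7/2, M2=0
seg 0: a=-2, c=M0/2=0, d=(M1−M0)/(6·1)=7/12, b=Δ0−h0·(2M0+M1)/6=-43/12
seg 1: a=-5, c=M1/2=7/4, d=(M2−M1)/(6·2)=-7/24, b=Δ1−h1·(2M1+M2)/6=-11/6
t_q=5/2 → seg 1, τ=3/2; S=-5+-11/6·τ+7/4·τ²+-7/24·τ³=-307/64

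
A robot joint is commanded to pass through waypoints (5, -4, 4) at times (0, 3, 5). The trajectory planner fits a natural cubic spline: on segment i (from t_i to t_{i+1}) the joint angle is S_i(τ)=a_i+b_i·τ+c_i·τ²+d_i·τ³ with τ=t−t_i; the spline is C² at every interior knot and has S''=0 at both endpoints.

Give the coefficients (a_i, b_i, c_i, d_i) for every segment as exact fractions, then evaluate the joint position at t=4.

  seg 0: a=5 b=-51/10 c=0 d=7/30
  seg 1: a=-4 b=6/5 c=21/10 d=-7/20
S(4) = -21/20

Δ: Δ0=-3, Δ1=4
row 1: diag=10, rhs=42; c'=1/5, d'=21/5
back: M1=21/5
M: M0=0, M1=21/5, M2=0
seg 0: a=5, c=M0/2=0, d=(M1−M0)/(6·3)=7/30, b=Δ0−h0·(2M0+M1)/6=-51/10
seg 1: a=-4, c=M1/2=21/10, d=(M2−M1)/(6·2)=-7/20, b=Δ1−h1·(2M1+M2)/6=6/5
t_q=4 → seg 1, τ=1; S=-4+6/5·τ+21/10·τ²+-7/20·τ³=-21/20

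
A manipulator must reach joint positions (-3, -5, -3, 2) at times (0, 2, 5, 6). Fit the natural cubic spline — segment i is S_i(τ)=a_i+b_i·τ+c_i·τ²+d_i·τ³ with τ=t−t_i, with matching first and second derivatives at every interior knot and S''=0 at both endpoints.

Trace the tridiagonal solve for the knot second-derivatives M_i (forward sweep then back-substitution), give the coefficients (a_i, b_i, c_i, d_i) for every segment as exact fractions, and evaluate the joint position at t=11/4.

Δ: Δ0=-1, Δ1=2/3, Δ2=5
row 1: diag=10, rhs=10; c'=3/10, d'=1
row 2: denom=8−3·3/10=71/10; d'=(26−3·1)/(71/10)=230/71
back: M2=230/71
back: M1=1−3/10·230/71=2/71
M: M0=0, M1=2/71, M2=230/71, M3=0
seg 0: a=-3, c=M0/2=0, d=(M1−M0)/(6·2)=1/426, b=Δ0−h0·(2M0+M1)/6=-215/213
seg 1: a=-5, c=M1/2=1/71, d=(M2−M1)/(6·3)=38/213, b=Δ1−h1·(2M1+M2)/6=-209/213
seg 2: a=-3, c=M2/2=115/71, d=(M3−M2)/(6·1)=-115/213, b=Δ2−h2·(2M2+M3)/6=835/213
t_q=11/4 → seg 1, τ=3/4; S=-5+-209/213·τ+1/71·τ²+38/213·τ³=-12843/2272

  seg 0: a=-3 b=-215/213 c=0 d=1/426
  seg 1: a=-5 b=-209/213 c=1/71 d=38/213
  seg 2: a=-3 b=835/213 c=115/71 d=-115/213
S(11/4) = -12843/2272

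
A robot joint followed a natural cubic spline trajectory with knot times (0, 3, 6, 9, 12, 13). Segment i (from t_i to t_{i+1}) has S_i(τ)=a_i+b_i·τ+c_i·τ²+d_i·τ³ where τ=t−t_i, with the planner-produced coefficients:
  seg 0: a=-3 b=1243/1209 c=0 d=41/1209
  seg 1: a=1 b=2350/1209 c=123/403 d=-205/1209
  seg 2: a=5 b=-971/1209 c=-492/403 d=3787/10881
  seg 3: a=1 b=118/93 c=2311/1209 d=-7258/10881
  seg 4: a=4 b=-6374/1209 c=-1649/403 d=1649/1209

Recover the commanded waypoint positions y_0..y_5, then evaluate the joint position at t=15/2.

y_0 = S_0(0) = a_0 = -3
y_1 = S_1(0) = a_1 = 1
y_2 = S_2(0) = a_2 = 5
y_3 = S_3(0) = a_3 = 1
y_4 = S_4(0) = a_4 = 4
y_5 = S_4(1) = -4
t_q=15/2 is in segment 2 (τ=3/2); S_2(τ)=7167/3224

y_0=-3 y_1=1 y_2=5 y_3=1 y_4=4 y_5=-4
S(15/2) = 7167/3224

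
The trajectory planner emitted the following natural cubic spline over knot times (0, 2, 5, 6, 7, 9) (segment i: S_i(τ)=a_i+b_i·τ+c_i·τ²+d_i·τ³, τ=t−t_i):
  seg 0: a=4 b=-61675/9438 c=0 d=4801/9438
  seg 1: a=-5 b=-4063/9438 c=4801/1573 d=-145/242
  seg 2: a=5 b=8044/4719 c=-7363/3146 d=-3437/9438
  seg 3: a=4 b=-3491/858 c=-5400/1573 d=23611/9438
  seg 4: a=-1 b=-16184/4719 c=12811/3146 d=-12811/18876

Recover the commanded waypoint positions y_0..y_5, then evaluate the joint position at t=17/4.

y_0 = S_0(0) = a_0 = 4
y_1 = S_1(0) = a_1 = -5
y_2 = S_2(0) = a_2 = 5
y_3 = S_3(0) = a_3 = 4
y_4 = S_4(0) = a_4 = -1
y_5 = S_4(2) = 3
t_q=17/4 is in segment 1 (τ=9/4); S_1(τ)=48649/18304

y_0=4 y_1=-5 y_2=5 y_3=4 y_4=-1 y_5=3
S(17/4) = 48649/18304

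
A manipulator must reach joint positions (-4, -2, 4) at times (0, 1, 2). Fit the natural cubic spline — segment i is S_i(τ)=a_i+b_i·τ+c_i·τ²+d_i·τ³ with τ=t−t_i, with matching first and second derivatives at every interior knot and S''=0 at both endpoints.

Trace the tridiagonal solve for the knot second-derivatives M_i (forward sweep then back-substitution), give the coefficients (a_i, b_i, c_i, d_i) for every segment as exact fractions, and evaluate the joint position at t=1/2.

Δ: Δ0=2, Δ1=6
row 1: diag=4, rhs=24; c'=1/4, d'=6
back: M1=6
M: M0=0, M1=6, M2=0
seg 0: a=-4, c=M0/2=0, d=(M1−M0)/(6·1)=1, b=Δ0−h0·(2M0+M1)/6=1
seg 1: a=-2, c=M1/2=3, d=(M2−M1)/(6·1)=-1, b=Δ1−h1·(2M1+M2)/6=4
t_q=1/2 → seg 0, τ=1/2; S=-4+1·τ+0·τ²+1·τ³=-27/8

  seg 0: a=-4 b=1 c=0 d=1
  seg 1: a=-2 b=4 c=3 d=-1
S(1/2) = -27/8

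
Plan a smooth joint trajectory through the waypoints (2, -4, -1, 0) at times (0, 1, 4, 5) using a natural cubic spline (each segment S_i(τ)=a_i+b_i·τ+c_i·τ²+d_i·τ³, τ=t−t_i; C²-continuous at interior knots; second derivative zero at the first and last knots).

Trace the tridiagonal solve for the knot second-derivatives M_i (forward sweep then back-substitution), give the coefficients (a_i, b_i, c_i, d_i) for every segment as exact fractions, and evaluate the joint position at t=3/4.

Δ: Δ0=-6, Δ1=1, Δ2=1
row 1: diag=8, rhs=42; c'=3/8, d'=21/4
row 2: denom=8−3·3/8=55/8; d'=(0−3·21/4)/(55/8)=-126/55
back: M2=-126/55
back: M1=21/4−3/8·-126/55=336/55
M: M0=0, M1=336/55, M2=-126/55, M3=0
seg 0: a=2, c=M0/2=0, d=(M1−M0)/(6·1)=56/55, b=Δ0−h0·(2M0+M1)/6=-386/55
seg 1: a=-4, c=M1/2=168/55, d=(M2−M1)/(6·3)=-7/15, b=Δ1−h1·(2M1+M2)/6=-218/55
seg 2: a=-1, c=M2/2=-63/55, d=(M3−M2)/(6·1)=21/55, b=Δ2−h2·(2M2+M3)/6=97/55
t_q=3/4 → seg 0, τ=3/4; S=2+-386/55·τ+0·τ²+56/55·τ³=-1247/440

  seg 0: a=2 b=-386/55 c=0 d=56/55
  seg 1: a=-4 b=-218/55 c=168/55 d=-7/15
  seg 2: a=-1 b=97/55 c=-63/55 d=21/55
S(3/4) = -1247/440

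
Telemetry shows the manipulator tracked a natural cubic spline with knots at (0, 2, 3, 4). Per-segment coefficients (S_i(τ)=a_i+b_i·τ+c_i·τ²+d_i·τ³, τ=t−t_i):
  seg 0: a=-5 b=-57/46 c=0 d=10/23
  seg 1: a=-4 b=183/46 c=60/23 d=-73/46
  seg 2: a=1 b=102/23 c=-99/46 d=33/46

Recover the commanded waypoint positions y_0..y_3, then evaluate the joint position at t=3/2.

y_0 = S_0(0) = a_0 = -5
y_1 = S_1(0) = a_1 = -4
y_2 = S_2(0) = a_2 = 1
y_3 = S_2(1) = 4
t_q=3/2 is in segment 0 (τ=3/2); S_0(τ)=-124/23

y_0=-5 y_1=-4 y_2=1 y_3=4
S(3/2) = -124/23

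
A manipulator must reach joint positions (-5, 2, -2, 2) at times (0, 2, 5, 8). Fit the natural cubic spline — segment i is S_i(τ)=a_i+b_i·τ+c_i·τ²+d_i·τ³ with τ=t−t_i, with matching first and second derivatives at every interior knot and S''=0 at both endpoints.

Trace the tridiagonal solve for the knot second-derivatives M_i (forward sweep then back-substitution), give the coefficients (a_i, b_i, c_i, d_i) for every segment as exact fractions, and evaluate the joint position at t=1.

Δ: Δ0=7/2, Δ1=-4/3, Δ2=4/3
row 1: diag=10, rhs=-29; c'=3/10, d'=-29/10
row 2: denom=12−3·3/10=111/10; d'=(16−3·-29/10)/(111/10)=247/111
back: M2=247/111
back: M1=-29/10−3/10·247/111=-132/37
M: M0=0, M1=-132/37, M2=247/111, M3=0
seg 0: a=-5, c=M0/2=0, d=(M1−M0)/(6·2)=-11/37, b=Δ0−h0·(2M0+M1)/6=347/74
seg 1: a=2, c=M1/2=-66/37, d=(M2−M1)/(6·3)=643/1998, b=Δ1−h1·(2M1+M2)/6=83/74
seg 2: a=-2, c=M2/2=247/222, d=(M3−M2)/(6·3)=-247/1998, b=Δ2−h2·(2M2+M3)/6=-33/37
t_q=1 → seg 0, τ=1; S=-5+347/74·τ+0·τ²+-11/37·τ³=-45/74

  seg 0: a=-5 b=347/74 c=0 d=-11/37
  seg 1: a=2 b=83/74 c=-66/37 d=643/1998
  seg 2: a=-2 b=-33/37 c=247/222 d=-247/1998
S(1) = -45/74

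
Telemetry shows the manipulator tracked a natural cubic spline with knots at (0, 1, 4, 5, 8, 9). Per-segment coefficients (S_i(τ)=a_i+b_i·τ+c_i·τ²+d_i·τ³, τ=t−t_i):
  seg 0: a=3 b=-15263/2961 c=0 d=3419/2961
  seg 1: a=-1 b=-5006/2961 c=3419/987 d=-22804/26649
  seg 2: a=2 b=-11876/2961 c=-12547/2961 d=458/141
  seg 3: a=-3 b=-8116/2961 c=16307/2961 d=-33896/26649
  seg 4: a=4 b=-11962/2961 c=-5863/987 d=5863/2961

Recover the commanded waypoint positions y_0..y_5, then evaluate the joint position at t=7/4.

y_0=3 y_1=-1 y_2=2 y_3=-3 y_4=4 y_5=-4
S(7/4) = -1791/2632

y_0 = S_0(0) = a_0 = 3
y_1 = S_1(0) = a_1 = -1
y_2 = S_2(0) = a_2 = 2
y_3 = S_3(0) = a_3 = -3
y_4 = S_4(0) = a_4 = 4
y_5 = S_4(1) = -4
t_q=7/4 is in segment 1 (τ=3/4); S_1(τ)=-1791/2632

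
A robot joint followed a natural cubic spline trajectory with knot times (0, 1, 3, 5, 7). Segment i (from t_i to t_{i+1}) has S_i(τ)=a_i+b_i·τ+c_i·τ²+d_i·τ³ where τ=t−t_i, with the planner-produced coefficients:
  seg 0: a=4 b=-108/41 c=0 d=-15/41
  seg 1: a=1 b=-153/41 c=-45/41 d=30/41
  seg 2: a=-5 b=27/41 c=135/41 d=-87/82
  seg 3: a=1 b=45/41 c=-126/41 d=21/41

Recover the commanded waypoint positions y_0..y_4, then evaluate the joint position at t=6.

y_0=4 y_1=1 y_2=-5 y_3=1 y_4=-5
S(6) = -19/41

y_0 = S_0(0) = a_0 = 4
y_1 = S_1(0) = a_1 = 1
y_2 = S_2(0) = a_2 = -5
y_3 = S_3(0) = a_3 = 1
y_4 = S_3(2) = -5
t_q=6 is in segment 3 (τ=1); S_3(τ)=-19/41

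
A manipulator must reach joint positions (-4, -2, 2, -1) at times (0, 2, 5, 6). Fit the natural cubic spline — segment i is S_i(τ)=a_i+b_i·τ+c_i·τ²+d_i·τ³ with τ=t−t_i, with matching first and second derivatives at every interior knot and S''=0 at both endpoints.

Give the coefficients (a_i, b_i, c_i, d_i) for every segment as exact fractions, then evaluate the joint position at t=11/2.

  seg 0: a=-4 b=119/213 c=0 d=47/426
  seg 1: a=-2 b=401/213 c=47/71 d=-20/71
  seg 2: a=2 b=-373/213 c=-133/71 d=133/213
S(11/2) = 417/568

Δ: Δ0=1, Δ1=4/3, Δ2=-3
row 1: diag=10, rhs=2; c'=3/10, d'=1/5
row 2: denom=8−3·3/10=71/10; d'=(-26−3·1/5)/(71/10)=-266/71
back: M2=-266/71
back: M1=1/5−3/10·-266/71=94/71
M: M0=0, M1=94/71, M2=-266/71, M3=0
seg 0: a=-4, c=M0/2=0, d=(M1−M0)/(6·2)=47/426, b=Δ0−h0·(2M0+M1)/6=119/213
seg 1: a=-2, c=M1/2=47/71, d=(M2−M1)/(6·3)=-20/71, b=Δ1−h1·(2M1+M2)/6=401/213
seg 2: a=2, c=M2/2=-133/71, d=(M3−M2)/(6·1)=133/213, b=Δ2−h2·(2M2+M3)/6=-373/213
t_q=11/2 → seg 2, τ=1/2; S=2+-373/213·τ+-133/71·τ²+133/213·τ³=417/568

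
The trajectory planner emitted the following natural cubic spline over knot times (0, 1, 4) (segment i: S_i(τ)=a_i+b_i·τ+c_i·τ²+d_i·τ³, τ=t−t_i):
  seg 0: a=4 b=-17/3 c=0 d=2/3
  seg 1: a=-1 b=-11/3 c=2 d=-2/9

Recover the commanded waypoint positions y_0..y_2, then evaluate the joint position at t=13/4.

y_0=4 y_1=-1 y_2=0
S(13/4) = -53/32

y_0 = S_0(0) = a_0 = 4
y_1 = S_1(0) = a_1 = -1
y_2 = S_1(3) = 0
t_q=13/4 is in segment 1 (τ=9/4); S_1(τ)=-53/32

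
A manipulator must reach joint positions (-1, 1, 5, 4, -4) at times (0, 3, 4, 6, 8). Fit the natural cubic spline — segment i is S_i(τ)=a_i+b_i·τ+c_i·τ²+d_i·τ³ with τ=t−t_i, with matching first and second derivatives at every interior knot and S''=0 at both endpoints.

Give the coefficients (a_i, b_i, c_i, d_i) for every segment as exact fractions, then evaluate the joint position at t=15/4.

Δ: Δ0=2/3, Δ1=4, Δ2=-1/2, Δ3=-4
row 1: diag=8, rhs=20; c'=1/8, d'=5/2
row 2: denom=6−1·1/8=47/8; d'=(-27−1·5/2)/(47/8)=-236/47
row 3: denom=8−2·16/47=344/47; d'=(-21−2·-236/47)/(344/47)=-515/344
back: M3=-515/344
back: M2=-236/47−16/47·-515/344=-194/43
back: M1=5/2−1/8·-194/43=527/172
M: M0=0, M1=527/172, M2=-194/43, M3=-515/344, M4=0
seg 0: a=-1, c=M0/2=0, d=(M1−M0)/(6·3)=527/3096, b=Δ0−h0·(2M0+M1)/6=-893/1032
seg 1: a=1, c=M1/2=527/344, d=(M2−M1)/(6·1)=-1303/1032, b=Δ1−h1·(2M1+M2)/6=1925/516
seg 2: a=5, c=M2/2=-97/43, d=(M3−M2)/(6·2)=1037/4128, b=Δ2−h2·(2M2+M3)/6=3103/1032
seg 3: a=4, c=M3/2=-515/688, d=(M4−M3)/(6·2)=515/4128, b=Δ3−h3·(2M3+M4)/6=-1549/516
t_q=15/4 → seg 1, τ=3/4; S=1+1925/516·τ+527/344·τ²+-1303/1032·τ³=90861/22016

  seg 0: a=-1 b=-893/1032 c=0 d=527/3096
  seg 1: a=1 b=1925/516 c=527/344 d=-1303/1032
  seg 2: a=5 b=3103/1032 c=-97/43 d=1037/4128
  seg 3: a=4 b=-1549/516 c=-515/688 d=515/4128
S(15/4) = 90861/22016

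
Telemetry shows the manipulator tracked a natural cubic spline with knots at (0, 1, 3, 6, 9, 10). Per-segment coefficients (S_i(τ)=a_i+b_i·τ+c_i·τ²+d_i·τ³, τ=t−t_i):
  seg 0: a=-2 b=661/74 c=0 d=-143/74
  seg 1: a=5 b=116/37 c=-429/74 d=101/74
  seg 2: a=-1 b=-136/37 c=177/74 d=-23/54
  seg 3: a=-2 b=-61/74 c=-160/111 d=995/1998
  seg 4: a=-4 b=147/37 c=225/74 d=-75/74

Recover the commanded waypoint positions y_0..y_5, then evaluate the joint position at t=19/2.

y_0=-2 y_1=5 y_2=-1 y_3=-2 y_4=-4 y_5=2
S(19/2) = -817/592

y_0 = S_0(0) = a_0 = -2
y_1 = S_1(0) = a_1 = 5
y_2 = S_2(0) = a_2 = -1
y_3 = S_3(0) = a_3 = -2
y_4 = S_4(0) = a_4 = -4
y_5 = S_4(1) = 2
t_q=19/2 is in segment 4 (τ=1/2); S_4(τ)=-817/592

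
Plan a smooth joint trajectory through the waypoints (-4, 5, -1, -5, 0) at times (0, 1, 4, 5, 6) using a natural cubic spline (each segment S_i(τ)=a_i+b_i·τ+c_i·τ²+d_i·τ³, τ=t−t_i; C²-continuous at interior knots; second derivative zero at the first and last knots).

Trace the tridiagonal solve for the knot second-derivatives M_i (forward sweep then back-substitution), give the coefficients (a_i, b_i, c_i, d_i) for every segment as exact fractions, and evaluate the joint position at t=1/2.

Δ: Δ0=9, Δ1=-2, Δ2=-4, Δ3=5
row 1: diag=8, rhs=-66; c'=3/8, d'=-33/4
row 2: denom=8−3·3/8=55/8; d'=(-12−3·-33/4)/(55/8)=102/55
row 3: denom=4−1·8/55=212/55; d'=(54−1·102/55)/(212/55)=717/53
back: M3=717/53
back: M2=102/55−8/55·717/53=-6/53
back: M1=-33/4−3/8·-6/53=-435/53
M: M0=0, M1=-435/53, M2=-6/53, M3=717/53, M4=0
seg 0: a=-4, c=M0/2=0, d=(M1−M0)/(6·1)=-145/106, b=Δ0−h0·(2M0+M1)/6=1099/106
seg 1: a=5, c=M1/2=-435/106, d=(M2−M1)/(6·3)=143/318, b=Δ1−h1·(2M1+M2)/6=332/53
seg 2: a=-1, c=M2/2=-3/53, d=(M3−M2)/(6·1)=241/106, b=Δ2−h2·(2M2+M3)/6=-659/106
seg 3: a=-5, c=M3/2=717/106, d=(M4−M3)/(6·1)=-239/106, b=Δ3−h3·(2M3+M4)/6=26/53
t_q=1/2 → seg 0, τ=1/2; S=-4+1099/106·τ+0·τ²+-145/106·τ³=859/848

  seg 0: a=-4 b=1099/106 c=0 d=-145/106
  seg 1: a=5 b=332/53 c=-435/106 d=143/318
  seg 2: a=-1 b=-659/106 c=-3/53 d=241/106
  seg 3: a=-5 b=26/53 c=717/106 d=-239/106
S(1/2) = 859/848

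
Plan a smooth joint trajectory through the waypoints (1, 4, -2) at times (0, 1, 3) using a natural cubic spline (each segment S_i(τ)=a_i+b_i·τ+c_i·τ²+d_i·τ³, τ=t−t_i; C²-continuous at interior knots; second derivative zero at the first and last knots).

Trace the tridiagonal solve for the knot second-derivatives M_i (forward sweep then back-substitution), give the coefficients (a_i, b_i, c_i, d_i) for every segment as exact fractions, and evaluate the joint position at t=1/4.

  seg 0: a=1 b=4 c=0 d=-1
  seg 1: a=4 b=1 c=-3 d=1/2
S(1/4) = 127/64

Δ: Δ0=3, Δ1=-3
row 1: diag=6, rhs=-36; c'=1/3, d'=-6
back: M1=-6
M: M0=0, M1=-6, M2=0
seg 0: a=1, c=M0/2=0, d=(M1−M0)/(6·1)=-1, b=Δ0−h0·(2M0+M1)/6=4
seg 1: a=4, c=M1/2=-3, d=(M2−M1)/(6·2)=1/2, b=Δ1−h1·(2M1+M2)/6=1
t_q=1/4 → seg 0, τ=1/4; S=1+4·τ+0·τ²+-1·τ³=127/64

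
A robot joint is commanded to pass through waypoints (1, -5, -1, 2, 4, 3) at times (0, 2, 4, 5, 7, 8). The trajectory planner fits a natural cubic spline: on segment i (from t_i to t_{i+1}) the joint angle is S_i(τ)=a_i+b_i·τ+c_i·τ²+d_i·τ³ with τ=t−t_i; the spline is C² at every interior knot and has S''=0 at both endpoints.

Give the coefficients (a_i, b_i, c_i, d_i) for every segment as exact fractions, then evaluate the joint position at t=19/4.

Δ: Δ0=-3, Δ1=2, Δ2=3, Δ3=1, Δ4=-1
row 1: diag=8, rhs=30; c'=1/4, d'=15/4
row 2: denom=6−2·1/4=11/2; d'=(6−2·15/4)/(11/2)=-3/11
row 3: denom=6−1·2/11=64/11; d'=(-12−1·-3/11)/(64/11)=-129/64
row 4: denom=6−2·11/32=85/16; d'=(-12−2·-129/64)/(85/16)=-3/2
back: M4=-3/2
back: M3=-129/64−11/32·-3/2=-3/2
back: M2=-3/11−2/11·-3/2=0
back: M1=15/4−1/4·0=15/4
M: M0=0, M1=15/4, M2=0, M3=-3/2, M4=-3/2, M5=0
seg 0: a=1, c=M0/2=0, d=(M1−M0)/(6·2)=5/16, b=Δ0−h0·(2M0+M1)/6=-17/4
seg 1: a=-5, c=M1/2=15/8, d=(M2−M1)/(6·2)=-5/16, b=Δ1−h1·(2M1+M2)/6=-1/2
seg 2: a=-1, c=M2/2=0, d=(M3−M2)/(6·1)=-1/4, b=Δ2−h2·(2M2+M3)/6=13/4
seg 3: a=2, c=M3/2=-3/4, d=(M4−M3)/(6·2)=0, b=Δ3−h3·(2M3+M4)/6=5/2
seg 4: a=4, c=M4/2=-3/4, d=(M5−M4)/(6·1)=1/4, b=Δ4−h4·(2M4+M5)/6=-1/2
t_q=19/4 → seg 2, τ=3/4; S=-1+13/4·τ+0·τ²+-1/4·τ³=341/256

  seg 0: a=1 b=-17/4 c=0 d=5/16
  seg 1: a=-5 b=-1/2 c=15/8 d=-5/16
  seg 2: a=-1 b=13/4 c=0 d=-1/4
  seg 3: a=2 b=5/2 c=-3/4 d=0
  seg 4: a=4 b=-1/2 c=-3/4 d=1/4
S(19/4) = 341/256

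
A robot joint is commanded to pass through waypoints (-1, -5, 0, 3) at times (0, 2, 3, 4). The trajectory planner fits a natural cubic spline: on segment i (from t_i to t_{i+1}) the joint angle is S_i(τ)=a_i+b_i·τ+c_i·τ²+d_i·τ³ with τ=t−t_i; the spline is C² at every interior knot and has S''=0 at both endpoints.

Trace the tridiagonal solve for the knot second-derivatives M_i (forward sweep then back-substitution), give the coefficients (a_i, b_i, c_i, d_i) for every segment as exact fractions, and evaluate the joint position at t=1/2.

Δ: Δ0=-2, Δ1=5, Δ2=3
row 1: diag=6, rhs=42; c'=1/6, d'=7
row 2: denom=4−1·1/6=23/6; d'=(-12−1·7)/(23/6)=-114/23
back: M2=-114/23
back: M1=7−1/6·-114/23=180/23
M: M0=0, M1=180/23, M2=-114/23, M3=0
seg 0: a=-1, c=M0/2=0, d=(M1−M0)/(6·2)=15/23, b=Δ0−h0·(2M0+M1)/6=-106/23
seg 1: a=-5, c=M1/2=90/23, d=(M2−M1)/(6·1)=-49/23, b=Δ1−h1·(2M1+M2)/6=74/23
seg 2: a=0, c=M2/2=-57/23, d=(M3−M2)/(6·1)=19/23, b=Δ2−h2·(2M2+M3)/6=107/23
t_q=1/2 → seg 0, τ=1/2; S=-1+-106/23·τ+0·τ²+15/23·τ³=-593/184

  seg 0: a=-1 b=-106/23 c=0 d=15/23
  seg 1: a=-5 b=74/23 c=90/23 d=-49/23
  seg 2: a=0 b=107/23 c=-57/23 d=19/23
S(1/2) = -593/184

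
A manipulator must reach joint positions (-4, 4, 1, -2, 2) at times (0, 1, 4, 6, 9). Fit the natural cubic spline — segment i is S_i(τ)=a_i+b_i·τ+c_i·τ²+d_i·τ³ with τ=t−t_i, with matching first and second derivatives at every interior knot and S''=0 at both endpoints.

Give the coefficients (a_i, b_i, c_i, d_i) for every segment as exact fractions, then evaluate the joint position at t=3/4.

  seg 0: a=-4 b=3128/339 c=0 d=-416/339
  seg 1: a=4 b=1880/339 c=-416/113 d=1525/3051
  seg 2: a=1 b=-1033/339 c=277/339 d=-59/2712
  seg 3: a=-2 b=-9/226 c=931/1356 d=-931/12204
S(3/4) = 543/226

Δ: Δ0=8, Δ1=-1, Δ2=-3/2, Δ3=4/3
row 1: diag=8, rhs=-54; c'=3/8, d'=-27/4
row 2: denom=10−3·3/8=71/8; d'=(-3−3·-27/4)/(71/8)=138/71
row 3: denom=10−2·16/71=678/71; d'=(17−2·138/71)/(678/71)=931/678
back: M3=931/678
back: M2=138/71−16/71·931/678=554/339
back: M1=-27/4−3/8·554/339=-832/113
M: M0=0, M1=-832/113, M2=554/339, M3=931/678, M4=0
seg 0: a=-4, c=M0/2=0, d=(M1−M0)/(6·1)=-416/339, b=Δ0−h0·(2M0+M1)/6=3128/339
seg 1: a=4, c=M1/2=-416/113, d=(M2−M1)/(6·3)=1525/3051, b=Δ1−h1·(2M1+M2)/6=1880/339
seg 2: a=1, c=M2/2=277/339, d=(M3−M2)/(6·2)=-59/2712, b=Δ2−h2·(2M2+M3)/6=-1033/339
seg 3: a=-2, c=M3/2=931/1356, d=(M4−M3)/(6·3)=-931/12204, b=Δ3−h3·(2M3+M4)/6=-9/226
t_q=3/4 → seg 0, τ=3/4; S=-4+3128/339·τ+0·τ²+-416/339·τ³=543/226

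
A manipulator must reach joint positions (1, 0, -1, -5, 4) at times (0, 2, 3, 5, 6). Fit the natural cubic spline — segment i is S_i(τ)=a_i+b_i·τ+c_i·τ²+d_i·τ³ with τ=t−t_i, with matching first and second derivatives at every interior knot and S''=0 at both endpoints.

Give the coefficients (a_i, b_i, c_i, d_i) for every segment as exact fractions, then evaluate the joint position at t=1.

  seg 0: a=1 b=-39/62 c=0 d=1/31
  seg 1: a=0 b=-15/62 c=6/31 d=-59/62
  seg 2: a=-1 b=-84/31 c=-165/62 d=187/124
  seg 3: a=-5 b=147/31 c=198/31 d=-66/31
S(1) = 25/62

Δ: Δ0=-1/2, Δ1=-1, Δ2=-2, Δ3=9
row 1: diag=6, rhs=-3; c'=1/6, d'=-1/2
row 2: denom=6−1·1/6=35/6; d'=(-6−1·-1/2)/(35/6)=-33/35
row 3: denom=6−2·12/35=186/35; d'=(66−2·-33/35)/(186/35)=396/31
back: M3=396/31
back: M2=-33/35−12/35·396/31=-165/31
back: M1=-1/2−1/6·-165/31=12/31
M: M0=0, M1=12/31, M2=-165/31, M3=396/31, M4=0
seg 0: a=1, c=M0/2=0, d=(M1−M0)/(6·2)=1/31, b=Δ0−h0·(2M0+M1)/6=-39/62
seg 1: a=0, c=M1/2=6/31, d=(M2−M1)/(6·1)=-59/62, b=Δ1−h1·(2M1+M2)/6=-15/62
seg 2: a=-1, c=M2/2=-165/62, d=(M3−M2)/(6·2)=187/124, b=Δ2−h2·(2M2+M3)/6=-84/31
seg 3: a=-5, c=M3/2=198/31, d=(M4−M3)/(6·1)=-66/31, b=Δ3−h3·(2M3+M4)/6=147/31
t_q=1 → seg 0, τ=1; S=1+-39/62·τ+0·τ²+1/31·τ³=25/62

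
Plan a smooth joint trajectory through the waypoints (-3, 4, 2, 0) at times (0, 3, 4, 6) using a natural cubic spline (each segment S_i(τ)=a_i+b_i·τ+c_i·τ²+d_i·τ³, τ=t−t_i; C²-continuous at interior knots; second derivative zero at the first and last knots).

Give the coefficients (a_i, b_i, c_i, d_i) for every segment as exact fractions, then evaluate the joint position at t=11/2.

Δ: Δ0=7/3, Δ1=-2, Δ2=-1
row 1: diag=8, rhs=-26; c'=1/8, d'=-13/4
row 2: denom=6−1·1/8=47/8; d'=(6−1·-13/4)/(47/8)=74/47
back: M2=74/47
back: M1=-13/4−1/8·74/47=-162/47
M: M0=0, M1=-162/47, M2=74/47, M3=0
seg 0: a=-3, c=M0/2=0, d=(M1−M0)/(6·3)=-9/47, b=Δ0−h0·(2M0+M1)/6=572/141
seg 1: a=4, c=M1/2=-81/47, d=(M2−M1)/(6·1)=118/141, b=Δ1−h1·(2M1+M2)/6=-157/141
seg 2: a=2, c=M2/2=37/47, d=(M3−M2)/(6·2)=-37/282, b=Δ2−h2·(2M2+M3)/6=-289/141
t_q=11/2 → seg 2, τ=3/2; S=2+-289/141·τ+37/47·τ²+-37/282·τ³=191/752

  seg 0: a=-3 b=572/141 c=0 d=-9/47
  seg 1: a=4 b=-157/141 c=-81/47 d=118/141
  seg 2: a=2 b=-289/141 c=37/47 d=-37/282
S(11/2) = 191/752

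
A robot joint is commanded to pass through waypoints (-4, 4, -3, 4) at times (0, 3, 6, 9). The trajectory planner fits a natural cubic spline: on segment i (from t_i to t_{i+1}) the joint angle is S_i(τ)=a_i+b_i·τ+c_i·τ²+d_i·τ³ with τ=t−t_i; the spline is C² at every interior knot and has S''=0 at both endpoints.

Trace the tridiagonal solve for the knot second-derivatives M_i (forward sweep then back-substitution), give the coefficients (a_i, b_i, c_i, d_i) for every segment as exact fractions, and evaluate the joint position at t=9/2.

Δ: Δ0=8/3, Δ1=-7/3, Δ2=7/3
row 1: diag=12, rhs=-30; c'=1/4, d'=-5/2
row 2: denom=12−3·1/4=45/4; d'=(28−3·-5/2)/(45/4)=142/45
back: M2=142/45
back: M1=-5/2−1/4·142/45=-148/45
M: M0=0, M1=-148/45, M2=142/45, M3=0
seg 0: a=-4, c=M0/2=0, d=(M1−M0)/(6·3)=-74/405, b=Δ0−h0·(2M0+M1)/6=194/45
seg 1: a=4, c=M1/2=-74/45, d=(M2−M1)/(6·3)=29/81, b=Δ1−h1·(2M1+M2)/6=-28/45
seg 2: a=-3, c=M2/2=71/45, d=(M3−M2)/(6·3)=-71/405, b=Δ2−h2·(2M2+M3)/6=-37/45
t_q=9/2 → seg 1, τ=3/2; S=4+-28/45·τ+-74/45·τ²+29/81·τ³=23/40

  seg 0: a=-4 b=194/45 c=0 d=-74/405
  seg 1: a=4 b=-28/45 c=-74/45 d=29/81
  seg 2: a=-3 b=-37/45 c=71/45 d=-71/405
S(9/2) = 23/40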